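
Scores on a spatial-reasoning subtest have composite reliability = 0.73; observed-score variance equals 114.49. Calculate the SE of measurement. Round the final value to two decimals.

σ = 114.49^(1/2) = 10.700
SEM = 10.700 * √(1 − 0.730) = 10.700 * √0.270 ≈ 10.700 * 0.520 ≈ 5.560

5.56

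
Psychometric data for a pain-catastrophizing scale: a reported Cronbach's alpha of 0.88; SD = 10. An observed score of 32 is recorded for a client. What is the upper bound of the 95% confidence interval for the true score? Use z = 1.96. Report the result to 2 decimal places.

SEM = 10.0000*√(1 − 0.8800) ≃ 3.4641
Half-width = 1.96*3.4641 ≃ 6.7896
Upper bound: 32 + 6.7896 = 38.7896

38.79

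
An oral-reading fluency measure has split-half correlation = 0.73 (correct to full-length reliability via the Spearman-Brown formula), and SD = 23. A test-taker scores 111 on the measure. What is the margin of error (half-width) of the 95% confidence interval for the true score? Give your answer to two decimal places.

Spearman-Brown: r = 2(0.73) / (1 + 0.73) = 1.46000 / 1.73000 ≈ 0.84393
The standard error of measurement is 23.00000×√(1 − 0.84393) ≈ 23.00000×0.39506 ≈ 9.08629.
1.96 × SEM ≈ 17.80913

17.81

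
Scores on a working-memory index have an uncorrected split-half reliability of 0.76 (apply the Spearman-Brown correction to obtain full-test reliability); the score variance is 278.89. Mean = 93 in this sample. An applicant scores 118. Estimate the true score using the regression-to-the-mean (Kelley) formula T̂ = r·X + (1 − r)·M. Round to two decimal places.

114.59

Spearman-Brown: r = 2(0.76) / (1 + 0.76) = 1.5200 / 1.7600 ≈ 0.8636
T̂ = 0.8636(118) + 0.1364(93) ≈ 114.5909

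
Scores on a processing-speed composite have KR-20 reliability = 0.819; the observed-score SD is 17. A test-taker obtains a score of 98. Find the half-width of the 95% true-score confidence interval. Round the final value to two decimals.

SEM = 17.00000 × √(1 − 0.81900) = 17.00000 × √0.18100 ≃ 17.00000 × 0.42544 ≃ 7.23250
1.96 × SEM ≃ 14.17569

14.18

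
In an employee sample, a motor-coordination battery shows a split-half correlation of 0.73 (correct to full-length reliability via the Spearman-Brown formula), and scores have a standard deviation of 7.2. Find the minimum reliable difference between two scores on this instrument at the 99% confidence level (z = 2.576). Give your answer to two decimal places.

Full-length reliability (Spearman-Brown) = 2(0.73)/(1+0.73) ≈ 0.844
The standard error of measurement is 7.200×√(1 − 0.844) ≈ 7.200×0.395 ≈ 2.844.
SE_diff = √2 × SEM ≈ 4.023
Smallest detectable difference = 2.576×4.023 ≈ 10.362

10.36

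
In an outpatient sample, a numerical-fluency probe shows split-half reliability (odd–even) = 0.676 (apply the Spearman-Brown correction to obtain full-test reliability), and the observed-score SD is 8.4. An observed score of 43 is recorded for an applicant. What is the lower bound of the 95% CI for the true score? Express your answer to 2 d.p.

r_full = 2·0.676 / (1 + 0.676) ≃ 0.807
SEM = 8.400·√(1 − 0.807) ≃ 3.693
Half-width = 1.96·3.693 ≃ 7.239
Lower limit = 43 − 7.239 ≃ 35.761

35.76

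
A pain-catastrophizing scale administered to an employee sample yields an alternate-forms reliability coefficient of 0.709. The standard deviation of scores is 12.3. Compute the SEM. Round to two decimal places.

6.64

SEM = 12.3000*√(1 − 0.7090) ≈ 6.6352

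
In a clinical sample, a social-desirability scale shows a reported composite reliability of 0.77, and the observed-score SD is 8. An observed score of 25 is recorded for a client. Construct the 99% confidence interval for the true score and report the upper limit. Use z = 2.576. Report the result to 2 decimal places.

34.88

SEM = 8.000·√(1 − 0.770) ≃ 3.837
Margin = 2.576 · 3.837 ≃ 9.883
Upper bound: 25 + 9.883 = 34.883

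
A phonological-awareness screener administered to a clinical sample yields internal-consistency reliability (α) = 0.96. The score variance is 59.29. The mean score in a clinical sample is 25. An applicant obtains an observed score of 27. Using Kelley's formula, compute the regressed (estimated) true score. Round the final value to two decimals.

26.92

T̂ = 0.9600(27) + 0.0400(25) ≈ 26.9200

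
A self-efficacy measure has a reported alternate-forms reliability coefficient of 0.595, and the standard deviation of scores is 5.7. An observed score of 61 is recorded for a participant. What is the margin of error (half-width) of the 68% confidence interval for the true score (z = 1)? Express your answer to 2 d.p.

SEM = 5.7000 * √(1 − 0.5950) = 5.7000 * √0.4050 ≈ 5.7000 * 0.6364 ≈ 3.6275
Half-width = 1*3.6275 ≈ 3.6275

3.63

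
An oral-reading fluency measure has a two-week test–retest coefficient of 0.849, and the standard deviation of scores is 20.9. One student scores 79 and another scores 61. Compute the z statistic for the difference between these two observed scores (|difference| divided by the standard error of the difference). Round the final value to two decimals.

1.57

SEM = 20.9000 · √(1 − 0.8490) = 20.9000 · √0.1510 ≈ 20.9000 · 0.3886 ≈ 8.1215
SE_diff = SEM · √2 ≈ 8.1215 · 1.4142 ≈ 11.4855
z = |79 − 61| / 11.4855 = 18 / 11.4855 ≈ 1.5672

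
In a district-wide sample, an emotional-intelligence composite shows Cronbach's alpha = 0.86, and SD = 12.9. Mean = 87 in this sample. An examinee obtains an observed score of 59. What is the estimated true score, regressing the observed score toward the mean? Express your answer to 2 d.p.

62.92

Estimated true score = 0.86000*59 + (1 − 0.86000)*87 ≈ 62.92000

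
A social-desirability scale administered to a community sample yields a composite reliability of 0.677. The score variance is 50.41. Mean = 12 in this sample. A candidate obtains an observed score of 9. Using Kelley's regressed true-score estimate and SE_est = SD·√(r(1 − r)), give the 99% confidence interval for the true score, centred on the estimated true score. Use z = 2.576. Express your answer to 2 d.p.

σ = 50.41^(1/2) = 7.100
T̂ = r·X + (1 − r)·M = 0.677*9 + 0.323*12 = 6.093 + 3.876 ≈ 9.969
SE_est = SD * √(r(1 − r)) = 7.100 * √0.219 ≈ 7.100 * 0.468 ≈ 3.320
99% CI: 9.969 ± 8.553 ≈ (1.416, 18.522)

[1.42, 18.52]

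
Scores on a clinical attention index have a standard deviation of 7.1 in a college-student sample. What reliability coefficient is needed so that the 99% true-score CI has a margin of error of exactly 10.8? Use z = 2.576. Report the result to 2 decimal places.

0.65

SEM needed = half-width / z = 10.8/2.576 ≈ 4.193
r = 1 − (SEM / SD)² = 1 − (4.193 / 7.1)² ≈ 1 − 0.349 ≈ 0.651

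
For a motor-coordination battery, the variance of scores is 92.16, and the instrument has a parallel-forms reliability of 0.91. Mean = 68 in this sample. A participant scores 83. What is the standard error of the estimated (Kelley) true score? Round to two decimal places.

2.75

SD = √92.16 ≈ 9.600
SE_est = SD × √(r(1 − r)) = 9.600 × √0.082 ≈ 9.600 × 0.286 ≈ 2.747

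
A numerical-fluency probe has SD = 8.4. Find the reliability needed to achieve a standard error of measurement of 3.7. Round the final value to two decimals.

0.81

r = 1 − (3.70000/8.4)² ≈ 1 − 0.19402 ≈ 0.80598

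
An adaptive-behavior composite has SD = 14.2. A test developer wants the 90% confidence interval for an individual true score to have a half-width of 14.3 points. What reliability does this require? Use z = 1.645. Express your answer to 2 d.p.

SEM needed = half-width / z = 14.3/1.645 ≈ 8.6930
Required reliability = 1 − (SEM/SD)² = 1 − 0.3748 ≈ 0.6252

0.63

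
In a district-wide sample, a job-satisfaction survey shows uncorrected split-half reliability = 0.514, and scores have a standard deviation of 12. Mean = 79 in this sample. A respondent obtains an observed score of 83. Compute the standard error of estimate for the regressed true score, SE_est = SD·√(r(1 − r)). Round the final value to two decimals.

5.60

Spearman-Brown: r = 2(0.514) / (1 + 0.514) = 1.028 / 1.514 ≃ 0.679
SE_est = SD × √(r(1 − r)) = 12.000 × √0.218 ≃ 12.000 × 0.467 ≃ 5.602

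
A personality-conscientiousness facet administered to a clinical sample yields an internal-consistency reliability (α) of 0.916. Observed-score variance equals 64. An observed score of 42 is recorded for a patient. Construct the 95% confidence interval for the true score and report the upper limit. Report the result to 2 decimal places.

SD = √64 ≈ 8.0000
SEM = 8.0000·√(1 − 0.9160) ≈ 2.3186
1.96 · SEM ≈ 4.5445
Upper limit = 42 + 4.5445 ≈ 46.5445

46.54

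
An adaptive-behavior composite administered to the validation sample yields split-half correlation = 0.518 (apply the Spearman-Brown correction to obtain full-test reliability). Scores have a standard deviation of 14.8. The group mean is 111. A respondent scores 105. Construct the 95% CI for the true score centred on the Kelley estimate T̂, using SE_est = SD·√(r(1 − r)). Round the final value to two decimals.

Full-length reliability (Spearman-Brown) = 2(0.518)/(1+0.518) ≈ 0.682
T̂ = r·X + (1 − r)·M = 0.682*105 + 0.318*111 ≈ 71.660 + 35.245 ≈ 106.905
SE_est = SD * √(r(1 − r)) = 14.800 * √0.217 ≈ 14.800 * 0.466 ≈ 6.890
95% CI: 106.905 ± 13.504 ≈ (93.402, 120.409)

[93.40, 120.41]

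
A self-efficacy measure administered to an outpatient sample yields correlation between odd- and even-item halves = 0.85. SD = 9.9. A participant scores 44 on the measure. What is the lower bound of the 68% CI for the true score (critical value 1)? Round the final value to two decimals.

Full-length reliability (Spearman-Brown) = 2(0.85)/(1+0.85) ≈ 0.9189
SEM = 9.9000 · √(1 − 0.9189) = 9.9000 · √0.0811 ≈ 9.9000 · 0.2847 ≈ 2.8190
1 · SEM ≈ 2.8190
Lower limit = 44 − 2.8190 ≈ 41.1810

41.18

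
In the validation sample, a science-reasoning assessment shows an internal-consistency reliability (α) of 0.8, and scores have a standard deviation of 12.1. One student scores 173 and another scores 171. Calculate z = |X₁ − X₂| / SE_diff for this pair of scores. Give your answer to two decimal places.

0.26

SEM = 12.1000 × √(1 − 0.8000) = 12.1000 × √0.2000 ≈ 12.1000 × 0.4472 ≈ 5.4113
SE_diff = SEM × √2 ≈ 5.4113 × 1.4142 ≈ 7.6527
z = 2 / 7.6527 ≈ 0.2613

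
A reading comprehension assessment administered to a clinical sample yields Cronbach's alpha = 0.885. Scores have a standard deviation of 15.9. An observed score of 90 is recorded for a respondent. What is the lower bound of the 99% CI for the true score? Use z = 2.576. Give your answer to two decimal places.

SEM = 15.9000 * √(1 − 0.8850) = 15.9000 * √0.1150 ≈ 15.9000 * 0.3391 ≈ 5.3920
Half-width = 2.576*5.3920 ≈ 13.8897
Lower limit = 90 − 13.8897 ≈ 76.1103

76.11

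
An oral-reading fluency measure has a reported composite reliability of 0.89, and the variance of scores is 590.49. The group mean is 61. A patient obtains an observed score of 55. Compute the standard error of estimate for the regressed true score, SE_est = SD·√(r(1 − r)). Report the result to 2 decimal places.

7.60

SD = √590.49 = 24.300
SE_est = SD · √(r(1 − r)) = 24.300 · √0.098 ≈ 24.300 · 0.313 ≈ 7.603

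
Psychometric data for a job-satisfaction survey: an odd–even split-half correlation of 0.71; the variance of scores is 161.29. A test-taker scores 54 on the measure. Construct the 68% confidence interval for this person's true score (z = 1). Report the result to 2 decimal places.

SD = √161.29 ≈ 12.7000
Spearman-Brown: r = 2(0.71) / (1 + 0.71) = 1.4200 / 1.7100 ≈ 0.8304
SEM = 12.7000×√(1 − 0.8304) ≈ 5.2300
Margin = 1 × 5.2300 ≈ 5.2300
Interval: (48.7700, 59.2300)

[48.77, 59.23]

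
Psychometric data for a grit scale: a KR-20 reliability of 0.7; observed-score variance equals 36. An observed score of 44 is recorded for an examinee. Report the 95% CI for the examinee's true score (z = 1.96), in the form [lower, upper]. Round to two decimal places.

[37.56, 50.44]

SD = √36 ≃ 6.00000
SEM = 6.00000 * √(1 − 0.70000) = 6.00000 * √0.30000 ≃ 6.00000 * 0.54772 ≃ 3.28634
Half-width = 1.96*3.28634 ≃ 6.44122
Interval: (37.55878, 50.44122)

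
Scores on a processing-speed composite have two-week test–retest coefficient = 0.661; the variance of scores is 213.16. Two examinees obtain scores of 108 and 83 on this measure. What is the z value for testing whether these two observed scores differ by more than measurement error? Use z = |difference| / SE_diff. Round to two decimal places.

2.08

SD = √213.16 = 14.6000
SEM = 14.6000*√(1 − 0.6610) ≈ 8.5007
SE_diff = SEM * √2 ≈ 8.5007 * 1.4142 ≈ 12.0218
z = |108 − 83| / 12.0218 = 25 / 12.0218 ≈ 2.0796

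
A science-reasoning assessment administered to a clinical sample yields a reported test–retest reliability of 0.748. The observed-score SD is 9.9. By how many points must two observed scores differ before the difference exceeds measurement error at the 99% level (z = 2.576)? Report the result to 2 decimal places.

18.10

SEM = 9.9000*√(1 − 0.7480) ≈ 4.9698
SE_diff = √2 * SEM ≈ 7.0283
Minimum reliable difference = 2.576 * SE_diff ≈ 2.576 * 7.0283 ≈ 18.1049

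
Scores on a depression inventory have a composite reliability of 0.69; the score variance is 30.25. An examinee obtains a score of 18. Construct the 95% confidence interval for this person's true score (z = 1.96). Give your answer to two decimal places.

SD = √30.25 ≈ 5.5000
SEM = 5.5000 × √(1 − 0.6900) = 5.5000 × √0.3100 ≈ 5.5000 × 0.5568 ≈ 3.0623
1.96 × SEM ≈ 6.0020
CI = 18 ± 6.0020 → [11.9980, 24.0020]

[12.00, 24.00]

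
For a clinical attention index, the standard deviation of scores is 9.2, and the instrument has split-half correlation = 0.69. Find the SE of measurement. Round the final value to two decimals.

Spearman-Brown: r = 2(0.69) / (1 + 0.69) = 1.38000 / 1.69000 ≈ 0.81657
SEM = 9.20000 × √(1 − 0.81657) = 9.20000 × √0.18343 ≈ 9.20000 × 0.42829 ≈ 3.94026

3.94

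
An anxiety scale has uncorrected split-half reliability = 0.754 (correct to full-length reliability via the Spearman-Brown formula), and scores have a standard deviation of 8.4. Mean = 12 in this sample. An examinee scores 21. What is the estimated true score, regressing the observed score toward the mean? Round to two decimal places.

19.74

Full-length reliability (Spearman-Brown) = 2(0.754)/(1+0.754) ≈ 0.85975
Estimated true score = 0.85975×21 + (1 − 0.85975)×12 ≈ 19.73774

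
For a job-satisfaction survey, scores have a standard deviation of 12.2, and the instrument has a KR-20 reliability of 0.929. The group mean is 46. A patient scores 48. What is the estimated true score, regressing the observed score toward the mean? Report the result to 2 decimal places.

Estimated true score = 0.929×48 + (1 − 0.929)×46 ≃ 47.858

47.86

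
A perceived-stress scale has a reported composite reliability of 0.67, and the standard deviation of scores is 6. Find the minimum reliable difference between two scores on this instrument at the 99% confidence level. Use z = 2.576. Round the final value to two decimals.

SEM = 6.000×√(1 − 0.670) ≈ 3.447
Standard error of the difference = 3.447·√2 ≈ 4.874
Minimum reliable difference = 2.576 × SE_diff ≈ 2.576 × 4.874 ≈ 12.557

12.56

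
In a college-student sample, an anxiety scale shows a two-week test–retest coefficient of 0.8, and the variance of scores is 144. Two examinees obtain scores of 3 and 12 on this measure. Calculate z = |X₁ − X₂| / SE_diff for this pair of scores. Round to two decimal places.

1.19

SD = √144 ≈ 12.0000
SEM = 12.0000 × √(1 − 0.8000) = 12.0000 × √0.2000 ≈ 12.0000 × 0.4472 ≈ 5.3666
SE_diff = √2 × SEM ≈ 7.5895
z = 9 / 7.5895 ≈ 1.1859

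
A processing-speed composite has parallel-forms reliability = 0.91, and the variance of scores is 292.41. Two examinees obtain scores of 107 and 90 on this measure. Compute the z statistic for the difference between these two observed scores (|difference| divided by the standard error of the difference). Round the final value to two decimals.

σ = 292.41^(1/2) = 17.10000
The standard error of measurement is 17.10000*√(1 − 0.91000) ≈ 17.10000*0.30000 ≈ 5.13000.
Standard error of the difference = 5.13000·√2 ≈ 7.25492
z = |107 − 90| / 7.25492 = 17 / 7.25492 ≈ 2.34324

2.34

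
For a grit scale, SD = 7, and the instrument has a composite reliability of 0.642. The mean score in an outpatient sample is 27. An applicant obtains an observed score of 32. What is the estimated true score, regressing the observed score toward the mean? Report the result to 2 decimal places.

30.21

T̂ = 0.64200(32) + 0.35800(27) ≈ 30.21000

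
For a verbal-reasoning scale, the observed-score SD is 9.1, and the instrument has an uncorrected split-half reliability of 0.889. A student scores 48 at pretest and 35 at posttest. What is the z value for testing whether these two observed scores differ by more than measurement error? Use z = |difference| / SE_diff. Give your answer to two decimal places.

Spearman-Brown: r = 2(0.889) / (1 + 0.889) = 1.7780 / 1.8890 ≈ 0.9412
SEM = 9.1000 * √(1 − 0.9412) = 9.1000 * √0.0588 ≈ 9.1000 * 0.2424 ≈ 2.2059
SE_diff = √2 * SEM ≈ 3.1196
z = 13 / 3.1196 ≈ 4.1672

4.17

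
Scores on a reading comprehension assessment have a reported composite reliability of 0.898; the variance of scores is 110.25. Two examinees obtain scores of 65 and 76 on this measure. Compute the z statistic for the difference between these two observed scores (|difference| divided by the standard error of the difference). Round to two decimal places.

2.32

SD = √110.25 = 10.5000
SEM = 10.5000*√(1 − 0.8980) ≈ 3.3534
Standard error of the difference = 3.3534·√2 ≈ 4.7425
z = |65 − 76| / 4.7425 = 11 / 4.7425 ≈ 2.3195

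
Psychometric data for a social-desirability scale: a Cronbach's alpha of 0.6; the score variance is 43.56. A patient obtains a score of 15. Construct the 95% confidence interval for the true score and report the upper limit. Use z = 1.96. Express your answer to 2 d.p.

SD = √43.56 ≈ 6.6000
SEM = 6.6000 * √(1 − 0.6000) = 6.6000 * √0.4000 ≈ 6.6000 * 0.6325 ≈ 4.1742
1.96 * SEM ≈ 8.1814
Upper bound: 15 + 8.1814 = 23.1814

23.18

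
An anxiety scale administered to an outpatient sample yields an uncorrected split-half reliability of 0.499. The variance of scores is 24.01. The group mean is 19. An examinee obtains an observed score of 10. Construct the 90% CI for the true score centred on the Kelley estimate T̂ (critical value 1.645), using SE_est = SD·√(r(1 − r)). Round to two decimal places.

[9.21, 16.81]

SD = √24.01 = 4.9000
Full-length reliability (Spearman-Brown) = 2(0.499)/(1+0.499) ≈ 0.6658
T̂ = r·X + (1 − r)·M = 0.6658·10 + 0.3342·19 ≈ 6.6578 + 6.3502 ≈ 13.0080
SE_est = 4.9000·√(0.6658·0.3342) ≈ 2.3114
90% CI: 13.0080 ± 3.8023 ≈ (9.2057, 16.8103)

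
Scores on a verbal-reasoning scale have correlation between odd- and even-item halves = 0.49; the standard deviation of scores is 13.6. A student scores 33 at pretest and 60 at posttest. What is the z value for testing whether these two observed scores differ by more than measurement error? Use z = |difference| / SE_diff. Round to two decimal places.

r_full = 2·0.49 / (1 + 0.49) ≈ 0.658
SEM = 13.600*√(1 − 0.658) ≈ 7.957
SE_diff = SEM * √2 ≈ 7.957 * 1.414 ≈ 11.252
z = 27 / 11.252 ≈ 2.399

2.40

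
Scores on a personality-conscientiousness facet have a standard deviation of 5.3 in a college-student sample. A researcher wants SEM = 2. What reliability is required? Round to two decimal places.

0.86

r = 1 − (2.000/5.3)² ≈ 1 − 0.142 ≈ 0.858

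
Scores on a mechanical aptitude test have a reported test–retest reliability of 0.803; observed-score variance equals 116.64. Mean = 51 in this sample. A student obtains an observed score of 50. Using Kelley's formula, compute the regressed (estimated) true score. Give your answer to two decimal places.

T̂ = 0.8030(50) + 0.1970(51) ≈ 50.1970

50.20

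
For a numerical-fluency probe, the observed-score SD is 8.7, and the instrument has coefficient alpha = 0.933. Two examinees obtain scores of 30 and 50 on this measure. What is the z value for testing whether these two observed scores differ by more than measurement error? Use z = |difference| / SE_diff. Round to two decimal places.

SEM = 8.700 × √(1 − 0.933) = 8.700 × √0.067 ≈ 8.700 × 0.259 ≈ 2.252
SE_diff = SEM × √2 ≈ 2.252 × 1.414 ≈ 3.185
z = |30 − 50| / 3.185 = 20 / 3.185 ≈ 6.280

6.28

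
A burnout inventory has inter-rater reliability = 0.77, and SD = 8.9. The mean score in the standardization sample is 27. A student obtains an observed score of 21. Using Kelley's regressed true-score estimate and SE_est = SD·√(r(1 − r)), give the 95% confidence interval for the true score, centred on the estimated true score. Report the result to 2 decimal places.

[15.04, 29.72]

T̂ = 0.77000(21) + 0.23000(27) ≈ 22.38000
SE_est = SD × √(r(1 − r)) = 8.90000 × √0.17710 ≈ 8.90000 × 0.42083 ≈ 3.74541
95% CI: 22.38000 ± 7.34100 ≈ (15.03900, 29.72100)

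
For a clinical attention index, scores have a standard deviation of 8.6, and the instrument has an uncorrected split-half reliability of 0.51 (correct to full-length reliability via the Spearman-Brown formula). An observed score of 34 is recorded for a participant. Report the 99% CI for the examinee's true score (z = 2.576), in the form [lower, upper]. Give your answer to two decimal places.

[21.38, 46.62]

r_full = 2·0.51 / (1 + 0.51) ≈ 0.6755
SEM = 8.6000*√(1 − 0.6755) ≈ 4.8990
Half-width = 2.576*4.8990 ≈ 12.6198
CI = 34 ± 12.6198 → [21.3802, 46.6198]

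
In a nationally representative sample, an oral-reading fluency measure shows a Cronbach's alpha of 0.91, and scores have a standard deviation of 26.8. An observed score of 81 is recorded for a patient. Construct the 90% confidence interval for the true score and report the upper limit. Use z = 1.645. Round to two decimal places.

94.23

SEM = 26.80000 · √(1 − 0.91000) = 26.80000 · √0.09000 ≈ 26.80000 · 0.30000 ≈ 8.04000
Margin = 1.645 · 8.04000 ≈ 13.22580
Upper bound: 81 + 13.22580 = 94.22580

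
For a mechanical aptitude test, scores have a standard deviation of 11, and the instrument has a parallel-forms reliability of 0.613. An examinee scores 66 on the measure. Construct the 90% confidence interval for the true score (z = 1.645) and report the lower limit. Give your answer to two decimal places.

SEM = 11.0000 × √(1 − 0.6130) = 11.0000 × √0.3870 ≃ 11.0000 × 0.6221 ≃ 6.8430
Half-width = 1.645×6.8430 ≃ 11.2568
Lower bound: 66 − 11.2568 = 54.7432

54.74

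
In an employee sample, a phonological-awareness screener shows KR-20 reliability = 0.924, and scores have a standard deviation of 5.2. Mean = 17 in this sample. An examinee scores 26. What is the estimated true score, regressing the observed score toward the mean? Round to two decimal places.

25.32

T̂ = r·X + (1 − r)·M = 0.924×26 + 0.076×17 = 24.024 + 1.292 ≃ 25.316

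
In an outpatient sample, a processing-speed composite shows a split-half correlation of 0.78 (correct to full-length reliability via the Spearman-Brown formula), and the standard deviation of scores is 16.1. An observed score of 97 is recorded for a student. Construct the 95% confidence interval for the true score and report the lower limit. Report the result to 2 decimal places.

85.91

Spearman-Brown: r = 2(0.78) / (1 + 0.78) = 1.56000 / 1.78000 ≈ 0.87640
SEM = 16.10000 * √(1 − 0.87640) = 16.10000 * √0.12360 ≈ 16.10000 * 0.35156 ≈ 5.66014
Half-width = 1.96*5.66014 ≈ 11.09388
Lower limit = 97 − 11.09388 ≈ 85.90612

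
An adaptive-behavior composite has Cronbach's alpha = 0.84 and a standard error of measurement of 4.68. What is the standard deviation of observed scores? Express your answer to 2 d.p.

σ = SEM·(1 − r)^(−1/2) ≈ 4.68*2.5000 ≈ 11.7000

11.70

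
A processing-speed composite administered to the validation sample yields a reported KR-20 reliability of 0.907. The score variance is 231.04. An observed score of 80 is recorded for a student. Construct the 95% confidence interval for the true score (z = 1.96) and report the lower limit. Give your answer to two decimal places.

70.91

σ = 231.04^(1/2) = 15.2000
SEM = 15.2000 × √(1 − 0.9070) = 15.2000 × √0.0930 ≃ 15.2000 × 0.3050 ≃ 4.6354
1.96 × SEM ≃ 9.0853
Lower limit = 80 − 9.0853 ≃ 70.9147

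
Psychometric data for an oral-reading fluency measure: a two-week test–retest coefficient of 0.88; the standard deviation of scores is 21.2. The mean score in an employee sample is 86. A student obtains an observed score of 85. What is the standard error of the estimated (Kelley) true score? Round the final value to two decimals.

SE_est = 21.200*√(0.880*0.120) ≈ 6.889

6.89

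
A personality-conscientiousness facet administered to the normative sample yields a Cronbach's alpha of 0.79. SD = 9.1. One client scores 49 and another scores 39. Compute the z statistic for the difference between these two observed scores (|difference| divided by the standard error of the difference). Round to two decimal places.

1.70

SEM = 9.1000×√(1 − 0.7900) ≈ 4.1701
Standard error of the difference = 4.1701·√2 ≈ 5.8975
z = |49 − 39| / 5.8975 = 10 / 5.8975 ≈ 1.6956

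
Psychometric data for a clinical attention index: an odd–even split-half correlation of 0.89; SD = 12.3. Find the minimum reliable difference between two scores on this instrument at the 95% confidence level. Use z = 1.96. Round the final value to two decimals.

8.23

Full-length reliability (Spearman-Brown) = 2(0.89)/(1+0.89) ≃ 0.9418
SEM = 12.3000 * √(1 − 0.9418) = 12.3000 * √0.0582 ≃ 12.3000 * 0.2412 ≃ 2.9674
SE_diff = SEM * √2 ≃ 2.9674 * 1.4142 ≃ 4.1965
Minimum reliable difference = 1.96 * SE_diff ≃ 1.96 * 4.1965 ≃ 8.2251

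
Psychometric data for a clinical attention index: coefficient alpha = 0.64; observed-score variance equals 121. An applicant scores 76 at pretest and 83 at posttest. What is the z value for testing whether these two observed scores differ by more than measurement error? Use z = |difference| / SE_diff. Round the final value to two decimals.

0.75

SD = √121 ≈ 11.0000
The standard error of measurement is 11.0000·√(1 − 0.6400) ≈ 11.0000·0.6000 ≈ 6.6000.
SE_diff = SEM · √2 ≈ 6.6000 · 1.4142 ≈ 9.3338
z = 7 / 9.3338 ≈ 0.7500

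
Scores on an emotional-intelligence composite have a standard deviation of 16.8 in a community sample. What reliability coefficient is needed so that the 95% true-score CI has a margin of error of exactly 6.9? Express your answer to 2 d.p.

0.96

Required SEM = 6.9 / 1.96 ≃ 3.520
r = 1 − (3.520/16.8)² ≃ 1 − 0.044 ≃ 0.956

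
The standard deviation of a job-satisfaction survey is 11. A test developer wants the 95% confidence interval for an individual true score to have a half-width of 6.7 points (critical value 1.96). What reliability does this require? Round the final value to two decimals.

Required SEM = 6.7 / 1.96 ≃ 3.4184
r = 1 − (SEM / SD)² = 1 − (3.4184 / 11)² ≃ 1 − 0.0966 ≃ 0.9034

0.90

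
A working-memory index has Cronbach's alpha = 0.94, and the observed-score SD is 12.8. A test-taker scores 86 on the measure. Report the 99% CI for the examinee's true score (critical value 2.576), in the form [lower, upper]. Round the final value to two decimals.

SEM = 12.8000·√(1 − 0.9400) ≈ 3.1353
2.576 · SEM ≈ 8.0767
Interval: (77.9233, 94.0767)

[77.92, 94.08]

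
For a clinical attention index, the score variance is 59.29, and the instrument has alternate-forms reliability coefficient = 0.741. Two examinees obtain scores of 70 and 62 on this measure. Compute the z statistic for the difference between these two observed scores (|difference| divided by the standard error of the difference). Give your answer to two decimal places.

SD = √59.29 ≃ 7.700
SEM = 7.700 · √(1 − 0.741) = 7.700 · √0.259 ≃ 7.700 · 0.509 ≃ 3.919
SE_diff = √2 · SEM ≃ 5.542
z = 8 / 5.542 ≃ 1.444

1.44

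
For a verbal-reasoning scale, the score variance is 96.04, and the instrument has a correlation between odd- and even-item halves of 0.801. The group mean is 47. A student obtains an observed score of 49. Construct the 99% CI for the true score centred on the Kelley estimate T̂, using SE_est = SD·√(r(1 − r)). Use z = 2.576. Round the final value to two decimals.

SD = √96.04 = 9.8000
r_full = 2·0.801 / (1 + 0.801) ≈ 0.8895
T̂ = r·X + (1 − r)·M = 0.8895·49 + 0.1105·47 ≈ 43.5858 + 5.1932 ≈ 48.7790
SE_est = SD · √(r(1 − r)) = 9.8000 · √0.0983 ≈ 9.8000 · 0.3135 ≈ 3.0723
99% CI: 48.7790 ± 7.9144 ≈ (40.8646, 56.6934)

[40.86, 56.69]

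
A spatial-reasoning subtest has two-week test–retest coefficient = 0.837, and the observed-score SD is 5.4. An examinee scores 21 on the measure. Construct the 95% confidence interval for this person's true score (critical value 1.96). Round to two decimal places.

[16.73, 25.27]

SEM = 5.4000 * √(1 − 0.8370) = 5.4000 * √0.1630 ≃ 5.4000 * 0.4037 ≃ 2.1802
Half-width = 1.96*2.1802 ≃ 4.2731
Interval: (16.7269, 25.2731)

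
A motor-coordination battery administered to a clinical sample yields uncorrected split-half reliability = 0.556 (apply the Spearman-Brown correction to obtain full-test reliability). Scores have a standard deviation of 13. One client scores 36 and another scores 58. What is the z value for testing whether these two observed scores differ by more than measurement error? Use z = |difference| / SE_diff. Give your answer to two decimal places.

2.24

Full-length reliability (Spearman-Brown) = 2(0.556)/(1+0.556) ≈ 0.715
SEM = 13.000×√(1 − 0.715) ≈ 6.944
SE_diff = SEM × √2 ≈ 6.944 × 1.414 ≈ 9.821
z = 22 / 9.821 ≈ 2.240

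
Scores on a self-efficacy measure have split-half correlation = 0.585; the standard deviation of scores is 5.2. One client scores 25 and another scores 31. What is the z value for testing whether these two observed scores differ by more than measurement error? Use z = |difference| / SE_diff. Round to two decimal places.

r_full = 2·0.585 / (1 + 0.585) ≃ 0.7382
The standard error of measurement is 5.2000×√(1 − 0.7382) ≃ 5.2000×0.5117 ≃ 2.6608.
SE_diff = SEM × √2 ≃ 2.6608 × 1.4142 ≃ 3.7629
z = 6 / 3.7629 ≃ 1.5945

1.59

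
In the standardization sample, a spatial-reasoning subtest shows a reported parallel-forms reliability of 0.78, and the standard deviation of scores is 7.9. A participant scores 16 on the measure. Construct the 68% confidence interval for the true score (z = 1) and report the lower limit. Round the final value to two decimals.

12.29

SEM = 7.9000 · √(1 − 0.7800) = 7.9000 · √0.2200 ≈ 7.9000 · 0.4690 ≈ 3.7054
Half-width = 1·3.7054 ≈ 3.7054
Lower limit = 16 − 3.7054 ≈ 12.2946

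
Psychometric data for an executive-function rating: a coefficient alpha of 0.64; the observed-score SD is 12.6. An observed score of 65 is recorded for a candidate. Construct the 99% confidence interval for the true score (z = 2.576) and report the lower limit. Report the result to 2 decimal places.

45.53

The standard error of measurement is 12.60000*√(1 − 0.64000) ≃ 12.60000*0.60000 ≃ 7.56000.
Margin = 2.576 * 7.56000 ≃ 19.47456
Lower bound: 65 − 19.47456 = 45.52544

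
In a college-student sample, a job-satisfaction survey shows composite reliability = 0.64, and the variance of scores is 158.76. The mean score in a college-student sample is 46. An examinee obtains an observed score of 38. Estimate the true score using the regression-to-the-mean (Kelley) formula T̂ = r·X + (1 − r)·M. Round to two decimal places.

Estimated true score = 0.640·38 + (1 − 0.640)·46 ≈ 40.880

40.88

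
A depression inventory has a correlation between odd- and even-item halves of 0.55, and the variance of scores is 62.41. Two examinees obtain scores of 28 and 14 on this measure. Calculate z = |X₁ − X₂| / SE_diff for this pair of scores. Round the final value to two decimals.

SD = √62.41 = 7.90000
r_full = 2·0.55 / (1 + 0.55) ≈ 0.70968
SEM = 7.90000 · √(1 − 0.70968) = 7.90000 · √0.29032 ≈ 7.90000 · 0.53882 ≈ 4.25665
Standard error of the difference = 4.25665·√2 ≈ 6.01981
z = 14 / 6.01981 ≈ 2.32566

2.33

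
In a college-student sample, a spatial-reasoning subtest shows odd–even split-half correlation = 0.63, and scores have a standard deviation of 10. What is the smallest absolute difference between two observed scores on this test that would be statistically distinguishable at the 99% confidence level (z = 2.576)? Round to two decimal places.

17.36

Full-length reliability (Spearman-Brown) = 2(0.63)/(1+0.63) ≈ 0.773
SEM = 10.000 × √(1 − 0.773) = 10.000 × √0.227 ≈ 10.000 × 0.476 ≈ 4.764
Standard error of the difference = 4.764·√2 ≈ 6.738
Minimum reliable difference = 2.576 × SE_diff ≈ 2.576 × 6.738 ≈ 17.357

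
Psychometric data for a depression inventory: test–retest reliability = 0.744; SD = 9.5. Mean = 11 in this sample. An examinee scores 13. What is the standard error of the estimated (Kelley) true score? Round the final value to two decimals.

4.15

SE_est = 9.500·√[r(1 − r)] ≈ 4.146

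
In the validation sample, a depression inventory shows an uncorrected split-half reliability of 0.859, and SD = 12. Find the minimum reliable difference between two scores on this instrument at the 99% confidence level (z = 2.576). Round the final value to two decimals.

Spearman-Brown: r = 2(0.859) / (1 + 0.859) = 1.7180 / 1.8590 ≈ 0.9242
The standard error of measurement is 12.0000*√(1 − 0.9242) ≈ 12.0000*0.2754 ≈ 3.3048.
Standard error of the difference = 3.3048·√2 ≈ 4.6738
Smallest detectable difference = 2.576*4.6738 ≈ 12.0396

12.04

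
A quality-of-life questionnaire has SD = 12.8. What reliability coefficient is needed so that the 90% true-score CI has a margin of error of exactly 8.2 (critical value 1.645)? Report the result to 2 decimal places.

SEM needed = half-width / z = 8.2/1.645 ≈ 4.9848
r = 1 − (SEM / SD)² = 1 − (4.9848 / 12.8)² ≈ 1 − 0.1517 ≈ 0.8483

0.85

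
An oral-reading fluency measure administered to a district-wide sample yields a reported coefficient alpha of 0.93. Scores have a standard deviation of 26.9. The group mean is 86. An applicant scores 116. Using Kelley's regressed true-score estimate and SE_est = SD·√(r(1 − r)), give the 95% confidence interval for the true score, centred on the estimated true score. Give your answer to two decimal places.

T̂ = r·X + (1 − r)·M = 0.93000·116 + 0.07000·86 = 107.88000 + 6.02000 ≃ 113.90000
SE_est = SD · √(r(1 − r)) = 26.90000 · √0.06510 ≃ 26.90000 · 0.25515 ≃ 6.86345
CI = 113.90000 ± 1.96 · 6.86345 → [100.44763, 127.35237]

[100.45, 127.35]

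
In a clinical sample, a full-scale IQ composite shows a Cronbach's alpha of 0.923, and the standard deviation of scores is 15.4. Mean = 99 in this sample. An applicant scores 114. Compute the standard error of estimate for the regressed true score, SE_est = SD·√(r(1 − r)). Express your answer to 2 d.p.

4.11

SE_est = 15.4000×√(0.9230×0.0770) ≈ 4.1055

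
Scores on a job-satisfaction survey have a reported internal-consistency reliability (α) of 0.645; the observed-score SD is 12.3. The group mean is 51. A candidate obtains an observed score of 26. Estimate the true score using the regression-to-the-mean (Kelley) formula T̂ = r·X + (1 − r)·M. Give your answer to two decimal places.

Estimated true score = 0.6450·26 + (1 − 0.6450)·51 ≃ 34.8750

34.88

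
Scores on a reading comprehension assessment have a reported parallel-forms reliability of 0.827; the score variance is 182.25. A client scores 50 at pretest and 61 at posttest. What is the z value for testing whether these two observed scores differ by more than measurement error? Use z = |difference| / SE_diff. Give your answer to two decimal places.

σ = 182.25^(1/2) = 13.5000
SEM = 13.5000×√(1 − 0.8270) ≈ 5.6151
Standard error of the difference = 5.6151·√2 ≈ 7.9409
z = |50 − 61| / 7.9409 = 11 / 7.9409 ≈ 1.3852

1.39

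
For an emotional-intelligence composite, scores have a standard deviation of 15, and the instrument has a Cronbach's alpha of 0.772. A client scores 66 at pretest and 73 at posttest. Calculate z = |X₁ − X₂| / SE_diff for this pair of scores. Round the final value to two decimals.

0.69

SEM = 15.000×√(1 − 0.772) ≈ 7.162
SE_diff = SEM × √2 ≈ 7.162 × 1.414 ≈ 10.129
z = |66 − 73| / 10.129 = 7 / 10.129 ≈ 0.691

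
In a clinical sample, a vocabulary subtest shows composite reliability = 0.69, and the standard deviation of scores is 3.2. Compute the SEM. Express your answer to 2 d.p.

The standard error of measurement is 3.2000×√(1 − 0.6900) ≈ 3.2000×0.5568 ≈ 1.7817.

1.78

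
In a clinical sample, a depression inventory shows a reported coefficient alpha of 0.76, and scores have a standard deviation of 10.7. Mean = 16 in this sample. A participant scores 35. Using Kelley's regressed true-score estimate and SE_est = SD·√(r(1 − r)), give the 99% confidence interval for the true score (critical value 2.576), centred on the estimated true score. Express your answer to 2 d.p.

[18.67, 42.21]

T̂ = 0.760(35) + 0.240(16) ≈ 30.440
SE_est = SD · √(r(1 − r)) = 10.700 · √0.182 ≈ 10.700 · 0.427 ≈ 4.570
99% CI: 30.440 ± 11.772 ≈ (18.668, 42.212)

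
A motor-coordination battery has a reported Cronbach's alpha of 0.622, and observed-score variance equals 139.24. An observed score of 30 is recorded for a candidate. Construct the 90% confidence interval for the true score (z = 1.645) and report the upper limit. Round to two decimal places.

41.93

σ = 139.24^(1/2) = 11.80000
SEM = 11.80000·√(1 − 0.62200) ≈ 7.25484
Half-width = 1.645·7.25484 ≈ 11.93421
Upper bound: 30 + 11.93421 = 41.93421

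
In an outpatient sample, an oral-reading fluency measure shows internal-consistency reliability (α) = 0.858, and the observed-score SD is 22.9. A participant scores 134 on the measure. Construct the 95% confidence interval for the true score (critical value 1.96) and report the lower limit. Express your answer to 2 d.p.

SEM = 22.900 × √(1 − 0.858) = 22.900 × √0.142 ≈ 22.900 × 0.377 ≈ 8.629
1.96 × SEM ≈ 16.914
Lower bound: 134 − 16.914 = 117.086

117.09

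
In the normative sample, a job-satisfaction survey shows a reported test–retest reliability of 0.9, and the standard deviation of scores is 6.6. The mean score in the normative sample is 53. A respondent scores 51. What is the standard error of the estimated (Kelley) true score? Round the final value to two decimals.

SE_est = SD × √(r(1 − r)) = 6.6000 × √0.0900 ≈ 6.6000 × 0.3000 ≈ 1.9800

1.98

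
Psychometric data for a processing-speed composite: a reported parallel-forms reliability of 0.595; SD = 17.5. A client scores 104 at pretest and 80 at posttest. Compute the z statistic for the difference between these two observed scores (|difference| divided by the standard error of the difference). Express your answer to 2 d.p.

The standard error of measurement is 17.500*√(1 − 0.595) ≈ 17.500*0.636 ≈ 11.137.
Standard error of the difference = 11.137·√2 ≈ 15.750
z = 24 / 15.750 ≈ 1.524

1.52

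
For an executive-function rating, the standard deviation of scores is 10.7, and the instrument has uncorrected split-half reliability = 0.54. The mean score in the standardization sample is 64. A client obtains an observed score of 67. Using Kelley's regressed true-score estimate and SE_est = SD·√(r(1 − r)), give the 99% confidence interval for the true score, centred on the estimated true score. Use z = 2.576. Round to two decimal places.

Spearman-Brown: r = 2(0.54) / (1 + 0.54) = 1.080 / 1.540 ≈ 0.701
T̂ = 0.701(67) + 0.299(64) ≈ 66.104
SE_est = SD * √(r(1 − r)) = 10.700 * √0.209 ≈ 10.700 * 0.458 ≈ 4.897
99% CI: 66.104 ± 12.615 ≈ (53.489, 78.719)

[53.49, 78.72]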